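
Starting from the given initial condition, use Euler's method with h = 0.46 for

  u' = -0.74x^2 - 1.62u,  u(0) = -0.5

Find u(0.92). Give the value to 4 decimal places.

-0.1045

Euler: u_{n+1} = u_n + h·f(x_n, u_n).
x=0.000000, u=-0.500000: f=0.810000 → u ← -0.500000 + 0.46·0.810000 = -0.127400
x=0.460000, u=-0.127400: f=0.049804 → u ← -0.127400 + 0.46·0.049804 = -0.104490
u(0.92) ≈ -0.1045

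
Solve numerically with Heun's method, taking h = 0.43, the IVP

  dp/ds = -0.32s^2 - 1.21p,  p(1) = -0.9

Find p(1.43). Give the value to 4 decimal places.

-0.7272

Heun: k1 = f(s_n, p_n); k2 = f(s_n + h, p_n + h·k1); p_{n+1} = p_n + (h/2)·(k1 + k2).
s=1.000000, p=-0.900000:
  k1 = f(1.000000, -0.900000) = 0.769000
  k2 = f(1.430000, -0.569330) = 0.034521
  p ← -0.900000 + (0.43/2)·(0.769000 + 0.034521) = -0.727243
p(1.43) ≈ -0.7272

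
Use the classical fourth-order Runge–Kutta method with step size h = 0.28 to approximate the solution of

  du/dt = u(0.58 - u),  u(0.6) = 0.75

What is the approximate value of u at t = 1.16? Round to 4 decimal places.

0.6936

RK4: k1 = f(t_n, u_n); k2 = f(t_n + h/2, u_n + (h/2)·k1); k3 = f(t_n + h/2, u_n + (h/2)·k2); k4 = f(t_n + h, u_n + h·k3); u_{n+1} = u_n + (h/6)·(k1 + 2k2 + 2k3 + k4).
t=0.600000, u=0.750000:
  k1 = f(0.600000, 0.750000) = -0.127500
  k2 = f(0.740000, 0.732150) = -0.111397
  k3 = f(0.740000, 0.734404) = -0.113395
  k4 = f(0.880000, 0.718249) = -0.099297
  u ← 0.750000 + (0.28/6)·(k1 + 2k2 + 2k3 + k4) = 0.718436
t=0.880000, u=0.718436:
  k1 = f(0.880000, 0.718436) = -0.099457
  k2 = f(1.020000, 0.704512) = -0.087720
  k3 = f(1.020000, 0.706155) = -0.089085
  k4 = f(1.160000, 0.693492) = -0.078706
  u ← 0.718436 + (0.28/6)·(k1 + 2k2 + 2k3 + k4) = 0.693620
u(1.16) ≈ 0.6936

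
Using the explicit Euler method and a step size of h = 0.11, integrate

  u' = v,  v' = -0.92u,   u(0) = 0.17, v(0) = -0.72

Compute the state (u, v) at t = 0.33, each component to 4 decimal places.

Euler on (u,v): u_{n+1} = u_n + h·u', v_{n+1} = v_n + h·v'.
0.000000: (0.170000, -0.720000); f=(-0.720000, -0.156400) → (0.090800, -0.737204)
0.110000: (0.090800, -0.737204); f=(-0.737204, -0.083536) → (0.009708, -0.746393)
0.220000: (0.009708, -0.746393); f=(-0.746393, -0.008931) → (-0.072396, -0.747375)
(u(0.33), v(0.33)) ≈ (-0.0724, -0.7474)

-0.0724, -0.7474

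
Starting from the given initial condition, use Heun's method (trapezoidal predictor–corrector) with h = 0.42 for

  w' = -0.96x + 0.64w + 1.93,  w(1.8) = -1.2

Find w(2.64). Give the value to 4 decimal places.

-2.2088

Heun: k1 = f(x_n, w_n); k2 = f(x_n + h, w_n + h·k1); w_{n+1} = w_n + (h/2)·(k1 + k2).
x=1.800000, w=-1.200000:
  k1 = f(1.800000, -1.200000) = -0.566000
  k2 = f(2.220000, -1.437720) = -1.121341
  w ← -1.200000 + (0.42/2)·(-0.566000 + (-1.121341)) = -1.554342
x=2.220000, w=-1.554342:
  k1 = f(2.220000, -1.554342) = -1.195979
  k2 = f(2.640000, -2.056653) = -1.920658
  w ← -1.554342 + (0.42/2)·(-1.195979 + (-1.920658)) = -2.208835
w(2.64) ≈ -2.2088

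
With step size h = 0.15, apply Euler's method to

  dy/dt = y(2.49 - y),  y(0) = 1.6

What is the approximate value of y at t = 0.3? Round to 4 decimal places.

Euler: y_{n+1} = y_n + h·f(t_n, y_n).
t=0.000000, y=1.600000: f=1.424000 → y ← 1.600000 + 0.15·1.424000 = 1.813600
t=0.150000, y=1.813600: f=1.226719 → y ← 1.813600 + 0.15·1.226719 = 1.997608
y(0.3) ≈ 1.9976

1.9976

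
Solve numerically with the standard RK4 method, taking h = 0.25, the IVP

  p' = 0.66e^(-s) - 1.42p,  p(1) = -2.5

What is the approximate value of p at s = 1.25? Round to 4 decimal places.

-1.7082

RK4: k1 = f(s_n, p_n); k2 = f(s_n + h/2, p_n + (h/2)·k1); k3 = f(s_n + h/2, p_n + (h/2)·k2); k4 = f(s_n + h, p_n + h·k3); p_{n+1} = p_n + (h/6)·(k1 + 2k2 + 2k3 + k4).
s=1.000000, p=-2.500000:
  k1 = f(1.000000, -2.500000) = 3.792800
  k2 = f(1.125000, -2.025900) = 3.091049
  k3 = f(1.125000, -2.113619) = 3.215610
  k4 = f(1.250000, -1.696098) = 2.597552
  p ← -2.500000 + (0.25/6)·(k1 + 2k2 + 2k3 + k4) = -1.708180
p(1.25) ≈ -1.7082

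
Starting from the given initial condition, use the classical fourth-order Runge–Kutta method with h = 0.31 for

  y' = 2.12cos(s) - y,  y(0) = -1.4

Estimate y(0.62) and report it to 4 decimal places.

0.1551

RK4: k1 = f(s_n, y_n); k2 = f(s_n + h/2, y_n + (h/2)·k1); k3 = f(s_n + h/2, y_n + (h/2)·k2); k4 = f(s_n + h, y_n + h·k3); y_{n+1} = y_n + (h/6)·(k1 + 2k2 + 2k3 + k4).
s=0.000000, y=-1.400000:
  k1 = f(0.000000, -1.400000) = 3.520000
  k2 = f(0.155000, -0.854400) = 2.948984
  k3 = f(0.155000, -0.942907) = 3.037492
  k4 = f(0.310000, -0.458378) = 2.477325
  y ← -1.400000 + (0.31/6)·(k1 + 2k2 + 2k3 + k4) = -0.471536
s=0.310000, y=-0.471536:
  k1 = f(0.310000, -0.471536) = 2.490483
  k2 = f(0.465000, -0.085511) = 1.980413
  k3 = f(0.465000, -0.164572) = 2.059473
  k4 = f(0.620000, 0.166901) = 1.558521
  y ← -0.471536 + (0.31/6)·(k1 + 2k2 + 2k3 + k4) = 0.155118
y(0.62) ≈ 0.1551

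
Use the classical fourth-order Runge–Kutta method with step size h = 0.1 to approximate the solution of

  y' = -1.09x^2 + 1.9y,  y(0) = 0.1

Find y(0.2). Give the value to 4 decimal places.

0.1430

RK4: k1 = f(x_n, y_n); k2 = f(x_n + h/2, y_n + (h/2)·k1); k3 = f(x_n + h/2, y_n + (h/2)·k2); k4 = f(x_n + h, y_n + h·k3); y_{n+1} = y_n + (h/6)·(k1 + 2k2 + 2k3 + k4).
x=0.000000, y=0.100000:
  k1 = f(0.000000, 0.100000) = 0.190000
  k2 = f(0.050000, 0.109500) = 0.205325
  k3 = f(0.050000, 0.110266) = 0.206781
  k4 = f(0.100000, 0.120678) = 0.218388
  y ← 0.100000 + (0.1/6)·(k1 + 2k2 + 2k3 + k4) = 0.120543
x=0.100000, y=0.120543:
  k1 = f(0.100000, 0.120543) = 0.218132
  k2 = f(0.150000, 0.131450) = 0.225230
  k3 = f(0.150000, 0.131805) = 0.225904
  k4 = f(0.200000, 0.143134) = 0.228354
  y ← 0.120543 + (0.1/6)·(k1 + 2k2 + 2k3 + k4) = 0.143023
y(0.2) ≈ 0.1430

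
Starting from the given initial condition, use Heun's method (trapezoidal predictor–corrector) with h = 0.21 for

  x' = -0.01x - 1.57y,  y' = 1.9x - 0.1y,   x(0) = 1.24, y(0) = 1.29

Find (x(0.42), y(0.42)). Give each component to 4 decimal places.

Heun on (x,y): k1 = f(t_n, state_n); k2 = f(t_n + h, state_n + h·k1); state_{n+1} = state_n + (h/2)·(k1 + k2).
0.000000: (1.240000, 1.290000)
  k1 = (-2.037700, 2.227000)
  predictor → (0.812083, 1.757670)
  k2 = (-2.767663, 1.367191)
  → (0.735437, 1.667390)
0.210000: (0.735437, 1.667390)
  k1 = (-2.625157, 1.230591)
  predictor → (0.184154, 1.925814)
  k2 = (-3.025370, 0.157311)
  → (0.142132, 1.813120)
(x(0.42), y(0.42)) ≈ (0.1421, 1.8131)

0.1421, 1.8131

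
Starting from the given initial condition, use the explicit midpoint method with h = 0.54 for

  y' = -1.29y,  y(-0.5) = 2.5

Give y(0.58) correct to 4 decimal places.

0.7454

Midpoint: k1 = f(t_n, y_n); k2 = f(t_n + h/2, y_n + (h/2)·k1); y_{n+1} = y_n + h·k2.
t=-0.500000, y=2.500000:
  k1 = f(-0.500000, 2.500000) = -3.225000
  k2 = f(-0.230000, 1.629250) = -2.101732
  y ← 2.500000 + 0.54·(-2.101732) = 1.365064
t=0.040000, y=1.365064:
  k1 = f(0.040000, 1.365064) = -1.760933
  k2 = f(0.310000, 0.889613) = -1.147600
  y ← 1.365064 + 0.54·(-1.147600) = 0.745360
y(0.58) ≈ 0.7454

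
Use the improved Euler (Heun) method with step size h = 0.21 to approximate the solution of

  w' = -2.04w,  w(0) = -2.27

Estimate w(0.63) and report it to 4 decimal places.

-0.6626

Heun: k1 = f(x_n, w_n); k2 = f(x_n + h, w_n + h·k1); w_{n+1} = w_n + (h/2)·(k1 + k2).
x=0.000000, w=-2.270000:
  k1 = f(0.000000, -2.270000) = 4.630800
  k2 = f(0.210000, -1.297532) = 2.646965
  w ← -2.270000 + (0.21/2)·(4.630800 + 2.646965) = -1.505835
x=0.210000, w=-1.505835:
  k1 = f(0.210000, -1.505835) = 3.071903
  k2 = f(0.420000, -0.860735) = 1.755900
  w ← -1.505835 + (0.21/2)·(3.071903 + 1.755900) = -0.998915
x=0.420000, w=-0.998915:
  k1 = f(0.420000, -0.998915) = 2.037787
  k2 = f(0.630000, -0.570980) = 1.164799
  w ← -0.998915 + (0.21/2)·(2.037787 + 1.164799) = -0.662644
w(0.63) ≈ -0.6626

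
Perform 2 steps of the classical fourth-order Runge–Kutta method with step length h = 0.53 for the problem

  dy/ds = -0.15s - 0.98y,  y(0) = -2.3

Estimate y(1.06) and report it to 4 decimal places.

RK4: k1 = f(s_n, y_n); k2 = f(s_n + h/2, y_n + (h/2)·k1); k3 = f(s_n + h/2, y_n + (h/2)·k2); k4 = f(s_n + h, y_n + h·k3); y_{n+1} = y_n + (h/6)·(k1 + 2k2 + 2k3 + k4).
s=0.000000, y=-2.300000:
  k1 = f(0.000000, -2.300000) = 2.254000
  k2 = f(0.265000, -1.702690) = 1.628886
  k3 = f(0.265000, -1.868345) = 1.791228
  k4 = f(0.530000, -1.350649) = 1.244136
  y ← -2.300000 + (0.53/6)·(k1 + 2k2 + 2k3 + k4) = -1.386778
s=0.530000, y=-1.386778:
  k1 = f(0.530000, -1.386778) = 1.279542
  k2 = f(0.795000, -1.047699) = 0.907495
  k3 = f(0.795000, -1.146292) = 1.004116
  k4 = f(1.060000, -0.854596) = 0.678504
  y ← -1.386778 + (0.53/6)·(k1 + 2k2 + 2k3 + k4) = -0.876099
y(1.06) ≈ -0.8761

-0.8761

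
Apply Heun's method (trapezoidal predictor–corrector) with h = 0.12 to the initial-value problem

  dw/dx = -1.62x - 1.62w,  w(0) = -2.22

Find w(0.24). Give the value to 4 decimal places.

-1.5515

Heun: k1 = f(x_n, w_n); k2 = f(x_n + h, w_n + h·k1); w_{n+1} = w_n + (h/2)·(k1 + k2).
x=0.000000, w=-2.220000:
  k1 = f(0.000000, -2.220000) = 3.596400
  k2 = f(0.120000, -1.788432) = 2.702860
  w ← -2.220000 + (0.12/2)·(3.596400 + 2.702860) = -1.842044
x=0.120000, w=-1.842044:
  k1 = f(0.120000, -1.842044) = 2.789712
  k2 = f(0.240000, -1.507279) = 2.052992
  w ← -1.842044 + (0.12/2)·(2.789712 + 2.052992) = -1.551482
w(0.24) ≈ -1.5515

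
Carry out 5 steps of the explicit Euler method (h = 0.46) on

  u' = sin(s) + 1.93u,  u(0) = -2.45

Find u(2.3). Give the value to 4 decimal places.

Euler: u_{n+1} = u_n + h·f(s_n, u_n).
s=0.000000, u=-2.450000: f=-4.728500 → u ← -2.450000 + 0.46·(-4.728500) = -4.625110
s=0.460000, u=-4.625110: f=-8.482514 → u ← -4.625110 + 0.46·(-8.482514) = -8.527067
s=0.920000, u=-8.527067: f=-15.661637 → u ← -8.527067 + 0.46·(-15.661637) = -15.731419
s=1.380000, u=-15.731419: f=-29.379786 → u ← -15.731419 + 0.46·(-29.379786) = -29.246121
s=1.840000, u=-29.246121: f=-55.481031 → u ← -29.246121 + 0.46·(-55.481031) = -54.767395
u(2.3) ≈ -54.7674

-54.7674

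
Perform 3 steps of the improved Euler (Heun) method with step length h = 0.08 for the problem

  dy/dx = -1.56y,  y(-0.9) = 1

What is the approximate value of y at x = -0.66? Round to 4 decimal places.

Heun: k1 = f(x_n, y_n); k2 = f(x_n + h, y_n + h·k1); y_{n+1} = y_n + (h/2)·(k1 + k2).
x=-0.900000, y=1.000000:
  k1 = f(-0.900000, 1.000000) = -1.560000
  k2 = f(-0.820000, 0.875200) = -1.365312
  y ← 1.000000 + (0.08/2)·(-1.560000 + (-1.365312)) = 0.882988
x=-0.820000, y=0.882988:
  k1 = f(-0.820000, 0.882988) = -1.377461
  k2 = f(-0.740000, 0.772791) = -1.205553
  y ← 0.882988 + (0.08/2)·(-1.377461 + (-1.205553)) = 0.779667
x=-0.740000, y=0.779667:
  k1 = f(-0.740000, 0.779667) = -1.216280
  k2 = f(-0.660000, 0.682365) = -1.064489
  y ← 0.779667 + (0.08/2)·(-1.216280 + (-1.064489)) = 0.688436
y(-0.66) ≈ 0.6884

0.6884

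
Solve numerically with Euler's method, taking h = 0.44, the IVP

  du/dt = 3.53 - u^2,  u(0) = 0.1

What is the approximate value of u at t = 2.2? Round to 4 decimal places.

1.8414

Euler: u_{n+1} = u_n + h·f(t_n, u_n).
t=0.000000, u=0.100000: f=3.520000 → u ← 0.100000 + 0.44·3.520000 = 1.648800
t=0.440000, u=1.648800: f=0.811459 → u ← 1.648800 + 0.44·0.811459 = 2.005842
t=0.880000, u=2.005842: f=-0.493401 → u ← 2.005842 + 0.44·(-0.493401) = 1.788745
t=1.320000, u=1.788745: f=0.330390 → u ← 1.788745 + 0.44·0.330390 = 1.934117
t=1.760000, u=1.934117: f=-0.210809 → u ← 1.934117 + 0.44·(-0.210809) = 1.841361
u(2.2) ≈ 1.8414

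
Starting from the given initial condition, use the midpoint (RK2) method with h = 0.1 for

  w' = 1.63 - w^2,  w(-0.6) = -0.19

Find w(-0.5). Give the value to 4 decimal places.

-0.0282

Midpoint: k1 = f(t_n, w_n); k2 = f(t_n + h/2, w_n + (h/2)·k1); w_{n+1} = w_n + h·k2.
t=-0.600000, w=-0.190000:
  k1 = f(-0.600000, -0.190000) = 1.593900
  k2 = f(-0.550000, -0.110305) = 1.617833
  w ← -0.190000 + 0.1·1.617833 = -0.028217
w(-0.5) ≈ -0.0282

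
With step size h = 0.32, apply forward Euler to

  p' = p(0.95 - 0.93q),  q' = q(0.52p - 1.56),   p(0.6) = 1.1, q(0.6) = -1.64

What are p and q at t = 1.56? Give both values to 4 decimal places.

Euler on (p,q): p_{n+1} = p_n + h·p', q_{n+1} = q_n + h·q'.
0.600000: (1.100000, -1.640000); f=(2.722720, 1.620320) → (1.971270, -1.121498)
0.920000: (1.971270, -1.121498); f=(3.928728, 0.599933) → (3.228463, -0.929519)
1.240000: (3.228463, -0.929519); f=(5.857894, -0.110428) → (5.102989, -0.964856)
(p(1.56), q(1.56)) ≈ (5.1030, -0.9649)

5.1030, -0.9649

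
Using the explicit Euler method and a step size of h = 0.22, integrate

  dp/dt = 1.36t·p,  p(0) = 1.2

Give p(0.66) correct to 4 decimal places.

Euler: p_{n+1} = p_n + h·f(t_n, p_n).
t=0.000000, p=1.200000: f=0.000000 → p ← 1.200000 + 0.22·0.000000 = 1.200000
t=0.220000, p=1.200000: f=0.359040 → p ← 1.200000 + 0.22·0.359040 = 1.278989
t=0.440000, p=1.278989: f=0.765347 → p ← 1.278989 + 0.22·0.765347 = 1.447365
p(0.66) ≈ 1.4474

1.4474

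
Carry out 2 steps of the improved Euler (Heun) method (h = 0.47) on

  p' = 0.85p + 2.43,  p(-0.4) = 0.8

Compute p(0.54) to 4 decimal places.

Heun: k1 = f(s_n, p_n); k2 = f(s_n + h, p_n + h·k1); p_{n+1} = p_n + (h/2)·(k1 + k2).
s=-0.400000, p=0.800000:
  k1 = f(-0.400000, 0.800000) = 3.110000
  k2 = f(0.070000, 2.261700) = 4.352445
  p ← 0.800000 + (0.47/2)·(3.110000 + 4.352445) = 2.553675
s=0.070000, p=2.553675:
  k1 = f(0.070000, 2.553675) = 4.600623
  k2 = f(0.540000, 4.715968) = 6.438572
  p ← 2.553675 + (0.47/2)·(4.600623 + 6.438572) = 5.147886
p(0.54) ≈ 5.1479

5.1479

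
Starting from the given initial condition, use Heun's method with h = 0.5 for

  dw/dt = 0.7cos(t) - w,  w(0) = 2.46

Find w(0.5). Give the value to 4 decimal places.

Heun: k1 = f(t_n, w_n); k2 = f(t_n + h, w_n + h·k1); w_{n+1} = w_n + (h/2)·(k1 + k2).
t=0.000000, w=2.460000:
  k1 = f(0.000000, 2.460000) = -1.760000
  k2 = f(0.500000, 1.580000) = -0.965692
  w ← 2.460000 + (0.5/2)·(-1.760000 + (-0.965692)) = 1.778577
w(0.5) ≈ 1.7786

1.7786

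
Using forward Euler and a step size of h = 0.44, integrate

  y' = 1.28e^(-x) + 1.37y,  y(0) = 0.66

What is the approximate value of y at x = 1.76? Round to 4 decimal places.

8.1314

Euler: y_{n+1} = y_n + h·f(x_n, y_n).
x=0.000000, y=0.660000: f=2.184200 → y ← 0.660000 + 0.44·2.184200 = 1.621048
x=0.440000, y=1.621048: f=3.045202 → y ← 1.621048 + 0.44·3.045202 = 2.960937
x=0.880000, y=2.960937: f=4.587406 → y ← 2.960937 + 0.44·4.587406 = 4.979396
x=1.320000, y=4.979396: f=7.163705 → y ← 4.979396 + 0.44·7.163705 = 8.131426
y(1.76) ≈ 8.1314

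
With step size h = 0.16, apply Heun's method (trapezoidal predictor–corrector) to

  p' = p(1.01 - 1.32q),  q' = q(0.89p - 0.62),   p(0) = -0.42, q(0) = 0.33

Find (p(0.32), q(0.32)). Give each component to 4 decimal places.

Heun on (p,q): k1 = f(x_n, state_n); k2 = f(x_n + h, state_n + h·k1); state_{n+1} = state_n + (h/2)·(k1 + k2).
0.000000: (-0.420000, 0.330000)
  k1 = (-0.241248, -0.327954)
  predictor → (-0.458600, 0.277527)
  k2 = (-0.295184, -0.285341)
  → (-0.462915, 0.280936)
0.160000: (-0.462915, 0.280936)
  k1 = (-0.295878, -0.289925)
  predictor → (-0.510255, 0.234548)
  k2 = (-0.357381, -0.251935)
  → (-0.515175, 0.237588)
(p(0.32), q(0.32)) ≈ (-0.5152, 0.2376)

-0.5152, 0.2376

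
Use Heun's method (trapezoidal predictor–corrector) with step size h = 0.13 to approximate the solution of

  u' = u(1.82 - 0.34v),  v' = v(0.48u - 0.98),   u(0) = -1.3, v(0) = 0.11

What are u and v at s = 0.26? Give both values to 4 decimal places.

Heun on (u,v): k1 = f(s_n, state_n); k2 = f(s_n + h, state_n + h·k1); state_{n+1} = state_n + (h/2)·(k1 + k2).
0.000000: (-1.300000, 0.110000)
  k1 = (-2.317380, -0.176440)
  predictor → (-1.601259, 0.087063)
  k2 = (-2.866893, -0.152238)
  → (-1.636978, 0.088636)
0.130000: (-1.636978, 0.088636)
  k1 = (-2.929967, -0.156509)
  predictor → (-2.017873, 0.068290)
  k2 = (-3.625678, -0.133068)
  → (-2.063095, 0.069813)
(u(0.26), v(0.26)) ≈ (-2.0631, 0.0698)

-2.0631, 0.0698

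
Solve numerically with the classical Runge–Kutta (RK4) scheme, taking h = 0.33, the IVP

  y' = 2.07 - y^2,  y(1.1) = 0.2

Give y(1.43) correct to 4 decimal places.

RK4: k1 = f(s_n, y_n); k2 = f(s_n + h/2, y_n + (h/2)·k1); k3 = f(s_n + h/2, y_n + (h/2)·k2); k4 = f(s_n + h, y_n + h·k3); y_{n+1} = y_n + (h/6)·(k1 + 2k2 + 2k3 + k4).
s=1.100000, y=0.200000:
  k1 = f(1.100000, 0.200000) = 2.030000
  k2 = f(1.265000, 0.534950) = 1.783828
  k3 = f(1.265000, 0.494332) = 1.825636
  k4 = f(1.430000, 0.802460) = 1.426058
  y ← 0.200000 + (0.33/6)·(k1 + 2k2 + 2k3 + k4) = 0.787124
y(1.43) ≈ 0.7871

0.7871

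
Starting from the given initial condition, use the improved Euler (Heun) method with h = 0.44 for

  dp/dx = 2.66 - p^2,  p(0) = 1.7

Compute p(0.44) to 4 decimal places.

Heun: k1 = f(x_n, p_n); k2 = f(x_n + h, p_n + h·k1); p_{n+1} = p_n + (h/2)·(k1 + k2).
x=0.000000, p=1.700000:
  k1 = f(0.000000, 1.700000) = -0.230000
  k2 = f(0.440000, 1.598800) = 0.103839
  p ← 1.700000 + (0.44/2)·(-0.230000 + 0.103839) = 1.672244
p(0.44) ≈ 1.6722

1.6722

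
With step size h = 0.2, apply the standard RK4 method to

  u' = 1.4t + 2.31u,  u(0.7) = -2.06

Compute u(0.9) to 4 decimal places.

RK4: k1 = f(t_n, u_n); k2 = f(t_n + h/2, u_n + (h/2)·k1); k3 = f(t_n + h/2, u_n + (h/2)·k2); k4 = f(t_n + h, u_n + h·k3); u_{n+1} = u_n + (h/6)·(k1 + 2k2 + 2k3 + k4).
t=0.700000, u=-2.060000:
  k1 = f(0.700000, -2.060000) = -3.778600
  k2 = f(0.800000, -2.437860) = -4.511457
  k3 = f(0.800000, -2.511146) = -4.680746
  k4 = f(0.900000, -2.996149) = -5.661105
  u ← -2.060000 + (0.2/6)·(k1 + 2k2 + 2k3 + k4) = -2.987470
u(0.9) ≈ -2.9875

-2.9875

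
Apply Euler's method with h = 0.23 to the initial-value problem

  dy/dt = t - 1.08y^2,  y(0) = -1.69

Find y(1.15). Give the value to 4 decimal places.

-118.9526

Euler: y_{n+1} = y_n + h·f(t_n, y_n).
t=0.000000, y=-1.690000: f=-3.084588 → y ← -1.690000 + 0.23·(-3.084588) = -2.399455
t=0.230000, y=-2.399455: f=-5.987976 → y ← -2.399455 + 0.23·(-5.987976) = -3.776690
t=0.460000, y=-3.776690: f=-14.944457 → y ← -3.776690 + 0.23·(-14.944457) = -7.213915
t=0.690000, y=-7.213915: f=-55.513812 → y ← -7.213915 + 0.23·(-55.513812) = -19.982092
t=0.920000, y=-19.982092: f=-430.306703 → y ← -19.982092 + 0.23·(-430.306703) = -118.952633
y(1.15) ≈ -118.9526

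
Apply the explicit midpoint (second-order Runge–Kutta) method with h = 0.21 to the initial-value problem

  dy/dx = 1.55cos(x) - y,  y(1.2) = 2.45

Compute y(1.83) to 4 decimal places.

Midpoint: k1 = f(x_n, y_n); k2 = f(x_n + h/2, y_n + (h/2)·k1); y_{n+1} = y_n + h·k2.
x=1.200000, y=2.450000:
  k1 = f(1.200000, 2.450000) = -1.888345
  k2 = f(1.305000, 2.251724) = -1.844573
  y ← 2.450000 + 0.21·(-1.844573) = 2.062640
x=1.410000, y=2.062640:
  k1 = f(1.410000, 2.062640) = -1.814478
  k2 = f(1.515000, 1.872119) = -1.785680
  y ← 2.062640 + 0.21·(-1.785680) = 1.687647
x=1.620000, y=1.687647:
  k1 = f(1.620000, 1.687647) = -1.763882
  k2 = f(1.725000, 1.502439) = -1.740509
  y ← 1.687647 + 0.21·(-1.740509) = 1.322140
y(1.83) ≈ 1.3221

1.3221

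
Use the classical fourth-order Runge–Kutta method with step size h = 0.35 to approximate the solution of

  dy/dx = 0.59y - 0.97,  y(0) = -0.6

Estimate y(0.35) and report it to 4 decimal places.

RK4: k1 = f(x_n, y_n); k2 = f(x_n + h/2, y_n + (h/2)·k1); k3 = f(x_n + h/2, y_n + (h/2)·k2); k4 = f(x_n + h, y_n + h·k3); y_{n+1} = y_n + (h/6)·(k1 + 2k2 + 2k3 + k4).
x=0.000000, y=-0.600000:
  k1 = f(0.000000, -0.600000) = -1.324000
  k2 = f(0.175000, -0.831700) = -1.460703
  k3 = f(0.175000, -0.855623) = -1.474818
  k4 = f(0.350000, -1.116186) = -1.628550
  y ← -0.600000 + (0.35/6)·(k1 + 2k2 + 2k3 + k4) = -1.114709
y(0.35) ≈ -1.1147

-1.1147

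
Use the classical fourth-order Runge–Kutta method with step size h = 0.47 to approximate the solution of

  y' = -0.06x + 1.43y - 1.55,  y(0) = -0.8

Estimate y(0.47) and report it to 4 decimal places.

-2.6114

RK4: k1 = f(x_n, y_n); k2 = f(x_n + h/2, y_n + (h/2)·k1); k3 = f(x_n + h/2, y_n + (h/2)·k2); k4 = f(x_n + h, y_n + h·k3); y_{n+1} = y_n + (h/6)·(k1 + 2k2 + 2k3 + k4).
x=0.000000, y=-0.800000:
  k1 = f(0.000000, -0.800000) = -2.694000
  k2 = f(0.235000, -1.433090) = -3.613419
  k3 = f(0.235000, -1.649153) = -3.922389
  k4 = f(0.470000, -2.643523) = -5.358438
  y ← -0.800000 + (0.47/6)·(k1 + 2k2 + 2k3 + k4) = -2.611384
y(0.47) ≈ -2.6114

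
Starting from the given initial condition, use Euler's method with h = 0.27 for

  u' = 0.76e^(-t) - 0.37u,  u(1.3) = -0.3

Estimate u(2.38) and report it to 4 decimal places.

-0.0673

Euler: u_{n+1} = u_n + h·f(t_n, u_n).
t=1.300000, u=-0.300000: f=0.318124 → u ← -0.300000 + 0.27·0.318124 = -0.214106
t=1.570000, u=-0.214106: f=0.237334 → u ← -0.214106 + 0.27·0.237334 = -0.150026
t=1.840000, u=-0.150026: f=0.176211 → u ← -0.150026 + 0.27·0.176211 = -0.102449
t=2.110000, u=-0.102449: f=0.130047 → u ← -0.102449 + 0.27·0.130047 = -0.067337
u(2.38) ≈ -0.0673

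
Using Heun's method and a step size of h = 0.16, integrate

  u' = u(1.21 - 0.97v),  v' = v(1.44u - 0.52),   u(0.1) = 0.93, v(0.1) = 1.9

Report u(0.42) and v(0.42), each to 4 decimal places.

Heun on (u,v): k1 = f(s_n, state_n); k2 = f(s_n + h, state_n + h·k1); state_{n+1} = state_n + (h/2)·(k1 + k2).
0.100000: (0.930000, 1.900000)
  k1 = (-0.588690, 1.556480)
  predictor → (0.835810, 2.149037)
  k2 = (-0.730970, 1.469008)
  → (0.824427, 2.142039)
0.260000: (0.824427, 2.142039)
  k1 = (-0.715420, 1.429115)
  predictor → (0.709960, 2.370697)
  k2 = (-0.773556, 1.190902)
  → (0.705309, 2.351640)
(u(0.42), v(0.42)) ≈ (0.7053, 2.3516)

0.7053, 2.3516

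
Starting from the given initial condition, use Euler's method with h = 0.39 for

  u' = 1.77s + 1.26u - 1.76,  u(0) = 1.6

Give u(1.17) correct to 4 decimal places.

Euler: u_{n+1} = u_n + h·f(s_n, u_n).
s=0.000000, u=1.600000: f=0.256000 → u ← 1.600000 + 0.39·0.256000 = 1.699840
s=0.390000, u=1.699840: f=1.072098 → u ← 1.699840 + 0.39·1.072098 = 2.117958
s=0.780000, u=2.117958: f=2.289228 → u ← 2.117958 + 0.39·2.289228 = 3.010757
u(1.17) ≈ 3.0108

3.0108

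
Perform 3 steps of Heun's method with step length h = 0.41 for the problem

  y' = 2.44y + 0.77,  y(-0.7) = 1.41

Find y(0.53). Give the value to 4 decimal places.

Heun: k1 = f(x_n, y_n); k2 = f(x_n + h, y_n + h·k1); y_{n+1} = y_n + (h/2)·(k1 + k2).
x=-0.700000, y=1.410000:
  k1 = f(-0.700000, 1.410000) = 4.210400
  k2 = f(-0.290000, 3.136264) = 8.422484
  y ← 1.410000 + (0.41/2)·(4.210400 + 8.422484) = 3.999741
x=-0.290000, y=3.999741:
  k1 = f(-0.290000, 3.999741) = 10.529369
  k2 = f(0.120000, 8.316782) = 21.062949
  y ← 3.999741 + (0.41/2)·(10.529369 + 21.062949) = 10.476166
x=0.120000, y=10.476166:
  k1 = f(0.120000, 10.476166) = 26.331846
  k2 = f(0.530000, 21.272223) = 52.674225
  y ← 10.476166 + (0.41/2)·(26.331846 + 52.674225) = 26.672411
y(0.53) ≈ 26.6724

26.6724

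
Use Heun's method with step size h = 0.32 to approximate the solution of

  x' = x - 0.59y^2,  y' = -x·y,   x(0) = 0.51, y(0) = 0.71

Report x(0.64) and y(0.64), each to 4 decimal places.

0.7607, 0.4833

Heun on (x,y): k1 = f(t_n, state_n); k2 = f(t_n + h, state_n + h·k1); state_{n+1} = state_n + (h/2)·(k1 + k2).
0.000000: (0.510000, 0.710000)
  k1 = (0.212581, -0.362100)
  predictor → (0.578026, 0.594128)
  k2 = (0.369763, -0.343421)
  → (0.603175, 0.597117)
0.320000: (0.603175, 0.597117)
  k1 = (0.392812, -0.360166)
  predictor → (0.728875, 0.481864)
  k2 = (0.591881, -0.351218)
  → (0.760726, 0.483295)
(x(0.64), y(0.64)) ≈ (0.7607, 0.4833)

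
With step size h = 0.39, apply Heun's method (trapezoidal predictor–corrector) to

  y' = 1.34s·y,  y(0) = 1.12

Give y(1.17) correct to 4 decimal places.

2.7171

Heun: k1 = f(s_n, y_n); k2 = f(s_n + h, y_n + h·k1); y_{n+1} = y_n + (h/2)·(k1 + k2).
s=0.000000, y=1.120000:
  k1 = f(0.000000, 1.120000) = 0.000000
  k2 = f(0.390000, 1.120000) = 0.585312
  y ← 1.120000 + (0.39/2)·(0.000000 + 0.585312) = 1.234136
s=0.390000, y=1.234136:
  k1 = f(0.390000, 1.234136) = 0.644959
  k2 = f(0.780000, 1.485670) = 1.552822
  y ← 1.234136 + (0.39/2)·(0.644959 + 1.552822) = 1.662703
s=0.780000, y=1.662703:
  k1 = f(0.780000, 1.662703) = 1.737857
  k2 = f(1.170000, 2.340468) = 3.669385
  y ← 1.662703 + (0.39/2)·(1.737857 + 3.669385) = 2.717116
y(1.17) ≈ 2.7171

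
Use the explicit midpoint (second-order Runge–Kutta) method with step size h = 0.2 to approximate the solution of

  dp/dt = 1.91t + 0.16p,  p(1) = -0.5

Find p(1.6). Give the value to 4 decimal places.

Midpoint: k1 = f(t_n, p_n); k2 = f(t_n + h/2, p_n + (h/2)·k1); p_{n+1} = p_n + h·k2.
t=1.000000, p=-0.500000:
  k1 = f(1.000000, -0.500000) = 1.830000
  k2 = f(1.100000, -0.317000) = 2.050280
  p ← -0.500000 + 0.2·2.050280 = -0.089944
t=1.200000, p=-0.089944:
  k1 = f(1.200000, -0.089944) = 2.277609
  k2 = f(1.300000, 0.137817) = 2.505051
  p ← -0.089944 + 0.2·2.505051 = 0.411066
t=1.400000, p=0.411066:
  k1 = f(1.400000, 0.411066) = 2.739771
  k2 = f(1.500000, 0.685043) = 2.974607
  p ← 0.411066 + 0.2·2.974607 = 1.005988
p(1.6) ≈ 1.0060

1.0060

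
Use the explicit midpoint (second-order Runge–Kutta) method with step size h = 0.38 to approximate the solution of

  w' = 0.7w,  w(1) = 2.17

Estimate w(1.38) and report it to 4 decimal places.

Midpoint: k1 = f(x_n, w_n); k2 = f(x_n + h/2, w_n + (h/2)·k1); w_{n+1} = w_n + h·k2.
x=1.000000, w=2.170000:
  k1 = f(1.000000, 2.170000) = 1.519000
  k2 = f(1.190000, 2.458610) = 1.721027
  w ← 2.170000 + 0.38·1.721027 = 2.823990
w(1.38) ≈ 2.8240

2.8240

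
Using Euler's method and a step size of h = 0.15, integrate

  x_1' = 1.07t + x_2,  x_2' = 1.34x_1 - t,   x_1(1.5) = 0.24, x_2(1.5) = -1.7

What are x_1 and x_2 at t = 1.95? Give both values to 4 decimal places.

0.1861, -2.3069

Euler on (x_1,x_2): x_1_{n+1} = x_1_n + h·x_1', x_2_{n+1} = x_2_n + h·x_2'.
1.500000: (0.240000, -1.700000); f=(-0.095000, -1.178400) → (0.225750, -1.876760)
1.650000: (0.225750, -1.876760); f=(-0.111260, -1.347495) → (0.209061, -2.078884)
1.800000: (0.209061, -2.078884); f=(-0.152884, -1.519858) → (0.186128, -2.306863)
(x_1(1.95), x_2(1.95)) ≈ (0.1861, -2.3069)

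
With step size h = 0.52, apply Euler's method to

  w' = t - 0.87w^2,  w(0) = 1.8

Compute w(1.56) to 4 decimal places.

0.9560

Euler: w_{n+1} = w_n + h·f(t_n, w_n).
t=0.000000, w=1.800000: f=-2.818800 → w ← 1.800000 + 0.52·(-2.818800) = 0.334224
t=0.520000, w=0.334224: f=0.422816 → w ← 0.334224 + 0.52·0.422816 = 0.554088
t=1.040000, w=0.554088: f=0.772898 → w ← 0.554088 + 0.52·0.772898 = 0.955995
w(1.56) ≈ 0.9560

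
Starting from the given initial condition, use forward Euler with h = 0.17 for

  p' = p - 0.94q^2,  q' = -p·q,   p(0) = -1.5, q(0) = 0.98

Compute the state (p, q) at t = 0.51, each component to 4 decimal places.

Euler on (p,q): p_{n+1} = p_n + h·p', q_{n+1} = q_n + h·q'.
0.000000: (-1.500000, 0.980000); f=(-2.402776, 1.470000) → (-1.908472, 1.229900)
0.170000: (-1.908472, 1.229900); f=(-3.330367, 2.347230) → (-2.474634, 1.628929)
0.340000: (-2.474634, 1.628929); f=(-4.968839, 4.031004) → (-3.319337, 2.314200)
(p(0.51), q(0.51)) ≈ (-3.3193, 2.3142)

-3.3193, 2.3142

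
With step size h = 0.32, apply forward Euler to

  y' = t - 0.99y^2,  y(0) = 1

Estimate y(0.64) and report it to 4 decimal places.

0.6377

Euler: y_{n+1} = y_n + h·f(t_n, y_n).
t=0.000000, y=1.000000: f=-0.990000 → y ← 1.000000 + 0.32·(-0.990000) = 0.683200
t=0.320000, y=0.683200: f=-0.142095 → y ← 0.683200 + 0.32·(-0.142095) = 0.637730
y(0.64) ≈ 0.6377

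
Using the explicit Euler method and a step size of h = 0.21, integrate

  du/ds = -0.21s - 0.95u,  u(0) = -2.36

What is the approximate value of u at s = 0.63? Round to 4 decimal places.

-1.2365

Euler: u_{n+1} = u_n + h·f(s_n, u_n).
s=0.000000, u=-2.360000: f=2.242000 → u ← -2.360000 + 0.21·2.242000 = -1.889180
s=0.210000, u=-1.889180: f=1.750621 → u ← -1.889180 + 0.21·1.750621 = -1.521550
s=0.420000, u=-1.521550: f=1.357272 → u ← -1.521550 + 0.21·1.357272 = -1.236522
u(0.63) ≈ -1.2365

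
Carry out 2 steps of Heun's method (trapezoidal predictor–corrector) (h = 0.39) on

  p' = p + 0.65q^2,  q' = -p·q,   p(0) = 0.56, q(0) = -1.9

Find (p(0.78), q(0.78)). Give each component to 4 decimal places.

Heun on (p,q): k1 = f(x_n, state_n); k2 = f(x_n + h, state_n + h·k1); state_{n+1} = state_n + (h/2)·(k1 + k2).
0.000000: (0.560000, -1.900000)
  k1 = (2.906500, 1.064000)
  predictor → (1.693535, -1.485040)
  k2 = (3.127008, 2.514967)
  → (1.736534, -1.202101)
0.390000: (1.736534, -1.202101)
  k1 = (2.675815, 2.087490)
  predictor → (2.780102, -0.387980)
  k2 = (2.877946, 1.078625)
  → (2.819518, -0.584709)
(p(0.78), q(0.78)) ≈ (2.8195, -0.5847)

2.8195, -0.5847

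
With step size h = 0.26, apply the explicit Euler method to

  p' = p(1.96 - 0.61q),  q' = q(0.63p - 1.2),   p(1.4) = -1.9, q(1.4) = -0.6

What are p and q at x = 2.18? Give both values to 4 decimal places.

Euler on (p,q): p_{n+1} = p_n + h·p', q_{n+1} = q_n + h·q'.
1.400000: (-1.900000, -0.600000); f=(-4.419400, 1.438200) → (-3.049044, -0.226068)
1.660000: (-3.049044, -0.226068); f=(-6.396594, 0.705535) → (-4.712158, -0.042629)
1.920000: (-4.712158, -0.042629); f=(-9.358364, 0.177705) → (-7.145333, 0.003574)
(p(2.18), q(2.18)) ≈ (-7.1453, 0.0036)

-7.1453, 0.0036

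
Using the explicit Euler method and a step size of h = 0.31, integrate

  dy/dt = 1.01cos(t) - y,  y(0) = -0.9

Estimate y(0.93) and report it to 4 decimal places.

0.3140

Euler: y_{n+1} = y_n + h·f(t_n, y_n).
t=0.000000, y=-0.900000: f=1.910000 → y ← -0.900000 + 0.31·1.910000 = -0.307900
t=0.310000, y=-0.307900: f=1.269757 → y ← -0.307900 + 0.31·1.269757 = 0.085725
t=0.620000, y=0.085725: f=0.736293 → y ← 0.085725 + 0.31·0.736293 = 0.313975
y(0.93) ≈ 0.3140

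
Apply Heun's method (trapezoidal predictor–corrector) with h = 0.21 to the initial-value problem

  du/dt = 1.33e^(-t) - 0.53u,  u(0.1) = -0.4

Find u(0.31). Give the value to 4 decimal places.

-0.1432

Heun: k1 = f(t_n, u_n); k2 = f(t_n + h, u_n + h·k1); u_{n+1} = u_n + (h/2)·(k1 + k2).
t=0.100000, u=-0.400000:
  k1 = f(0.100000, -0.400000) = 1.415434
  k2 = f(0.310000, -0.102759) = 1.029947
  u ← -0.400000 + (0.21/2)·(1.415434 + 1.029947) = -0.143235
u(0.31) ≈ -0.1432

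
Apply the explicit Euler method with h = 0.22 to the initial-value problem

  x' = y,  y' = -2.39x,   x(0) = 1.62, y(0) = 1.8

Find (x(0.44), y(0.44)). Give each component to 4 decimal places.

Euler on (x,y): x_{n+1} = x_n + h·x', y_{n+1} = y_n + h·y'.
0.000000: (1.620000, 1.800000); f=(1.800000, -3.871800) → (2.016000, 0.948204)
0.220000: (2.016000, 0.948204); f=(0.948204, -4.818240) → (2.224605, -0.111809)
(x(0.44), y(0.44)) ≈ (2.2246, -0.1118)

2.2246, -0.1118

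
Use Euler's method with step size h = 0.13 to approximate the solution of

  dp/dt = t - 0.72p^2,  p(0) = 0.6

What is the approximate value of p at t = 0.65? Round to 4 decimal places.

Euler: p_{n+1} = p_n + h·f(t_n, p_n).
t=0.000000, p=0.600000: f=-0.259200 → p ← 0.600000 + 0.13·(-0.259200) = 0.566304
t=0.130000, p=0.566304: f=-0.100904 → p ← 0.566304 + 0.13·(-0.100904) = 0.553186
t=0.260000, p=0.553186: f=0.039669 → p ← 0.553186 + 0.13·0.039669 = 0.558343
t=0.390000, p=0.558343: f=0.165542 → p ← 0.558343 + 0.13·0.165542 = 0.579864
t=0.520000, p=0.579864: f=0.277906 → p ← 0.579864 + 0.13·0.277906 = 0.615992
p(0.65) ≈ 0.6160

0.6160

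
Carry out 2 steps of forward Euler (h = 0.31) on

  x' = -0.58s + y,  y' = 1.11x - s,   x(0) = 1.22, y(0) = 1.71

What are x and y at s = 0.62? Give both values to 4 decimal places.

2.3546, 2.6359

Euler on (x,y): x_{n+1} = x_n + h·x', y_{n+1} = y_n + h·y'.
0.000000: (1.220000, 1.710000); f=(1.710000, 1.354200) → (1.750100, 2.129802)
0.310000: (1.750100, 2.129802); f=(1.950002, 1.632611) → (2.354601, 2.635911)
(x(0.62), y(0.62)) ≈ (2.3546, 2.6359)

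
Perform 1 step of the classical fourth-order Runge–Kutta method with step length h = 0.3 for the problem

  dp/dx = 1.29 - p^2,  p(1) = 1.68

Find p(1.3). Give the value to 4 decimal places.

RK4: k1 = f(x_n, p_n); k2 = f(x_n + h/2, p_n + (h/2)·k1); k3 = f(x_n + h/2, p_n + (h/2)·k2); k4 = f(x_n + h, p_n + h·k3); p_{n+1} = p_n + (h/6)·(k1 + 2k2 + 2k3 + k4).
x=1.000000, p=1.680000:
  k1 = f(1.000000, 1.680000) = -1.532400
  k2 = f(1.150000, 1.450140) = -0.812906
  k3 = f(1.150000, 1.558064) = -1.137564
  k4 = f(1.300000, 1.338731) = -0.502200
  p ← 1.680000 + (0.3/6)·(k1 + 2k2 + 2k3 + k4) = 1.383223
p(1.3) ≈ 1.3832

1.3832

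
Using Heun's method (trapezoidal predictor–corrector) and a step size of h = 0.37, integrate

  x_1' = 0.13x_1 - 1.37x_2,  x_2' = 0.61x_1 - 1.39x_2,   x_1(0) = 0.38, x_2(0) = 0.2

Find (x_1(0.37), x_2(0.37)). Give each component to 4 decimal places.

Heun on (x_1,x_2): k1 = f(t_n, state_n); k2 = f(t_n + h, state_n + h·k1); state_{n+1} = state_n + (h/2)·(k1 + k2).
0.000000: (0.380000, 0.200000)
  k1 = (-0.224600, -0.046200)
  predictor → (0.296898, 0.182906)
  k2 = (-0.211984, -0.073132)
  → (0.299232, 0.177924)
(x_1(0.37), x_2(0.37)) ≈ (0.2992, 0.1779)

0.2992, 0.1779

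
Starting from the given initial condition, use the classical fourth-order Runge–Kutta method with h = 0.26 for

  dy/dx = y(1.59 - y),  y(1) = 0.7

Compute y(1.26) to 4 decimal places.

0.8637

RK4: k1 = f(x_n, y_n); k2 = f(x_n + h/2, y_n + (h/2)·k1); k3 = f(x_n + h/2, y_n + (h/2)·k2); k4 = f(x_n + h, y_n + h·k3); y_{n+1} = y_n + (h/6)·(k1 + 2k2 + 2k3 + k4).
x=1.000000, y=0.700000:
  k1 = f(1.000000, 0.700000) = 0.623000
  k2 = f(1.130000, 0.780990) = 0.631829
  k3 = f(1.130000, 0.782138) = 0.631860
  k4 = f(1.260000, 0.864283) = 0.627225
  y ← 0.700000 + (0.26/6)·(k1 + 2k2 + 2k3 + k4) = 0.863696
y(1.26) ≈ 0.8637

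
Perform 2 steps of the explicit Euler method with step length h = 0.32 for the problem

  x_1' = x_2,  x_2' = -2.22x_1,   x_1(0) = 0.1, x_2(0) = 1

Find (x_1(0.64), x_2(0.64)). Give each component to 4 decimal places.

0.7173, 0.6306

Euler on (x_1,x_2): x_1_{n+1} = x_1_n + h·x_1', x_2_{n+1} = x_2_n + h·x_2'.
0.000000: (0.100000, 1.000000); f=(1.000000, -0.222000) → (0.420000, 0.928960)
0.320000: (0.420000, 0.928960); f=(0.928960, -0.932400) → (0.717267, 0.630592)
(x_1(0.64), x_2(0.64)) ≈ (0.7173, 0.6306)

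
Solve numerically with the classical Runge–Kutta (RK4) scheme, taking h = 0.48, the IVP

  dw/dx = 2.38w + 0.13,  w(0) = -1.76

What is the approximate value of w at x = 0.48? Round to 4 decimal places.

RK4: k1 = f(x_n, w_n); k2 = f(x_n + h/2, w_n + (h/2)·k1); k3 = f(x_n + h/2, w_n + (h/2)·k2); k4 = f(x_n + h, w_n + h·k3); w_{n+1} = w_n + (h/6)·(k1 + 2k2 + 2k3 + k4).
x=0.000000, w=-1.760000:
  k1 = f(0.000000, -1.760000) = -4.058800
  k2 = f(0.240000, -2.734112) = -6.377187
  k3 = f(0.240000, -3.290525) = -7.701449
  k4 = f(0.480000, -5.456696) = -12.856935
  w ← -1.760000 + (0.48/6)·(k1 + 2k2 + 2k3 + k4) = -5.365841
w(0.48) ≈ -5.3658

-5.3658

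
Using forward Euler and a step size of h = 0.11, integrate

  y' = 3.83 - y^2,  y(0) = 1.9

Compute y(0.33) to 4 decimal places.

Euler: y_{n+1} = y_n + h·f(x_n, y_n).
x=0.000000, y=1.900000: f=0.220000 → y ← 1.900000 + 0.11·0.220000 = 1.924200
x=0.110000, y=1.924200: f=0.127454 → y ← 1.924200 + 0.11·0.127454 = 1.938220
x=0.220000, y=1.938220: f=0.073303 → y ← 1.938220 + 0.11·0.073303 = 1.946283
y(0.33) ≈ 1.9463

1.9463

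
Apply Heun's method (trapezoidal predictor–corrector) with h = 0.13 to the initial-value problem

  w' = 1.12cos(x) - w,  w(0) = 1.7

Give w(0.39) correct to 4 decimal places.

1.5025

Heun: k1 = f(x_n, w_n); k2 = f(x_n + h, w_n + h·k1); w_{n+1} = w_n + (h/2)·(k1 + k2).
x=0.000000, w=1.700000:
  k1 = f(0.000000, 1.700000) = -0.580000
  k2 = f(0.130000, 1.624600) = -0.514051
  w ← 1.700000 + (0.13/2)·(-0.580000 + (-0.514051)) = 1.628887
x=0.130000, w=1.628887:
  k1 = f(0.130000, 1.628887) = -0.518337
  k2 = f(0.260000, 1.561503) = -0.479146
  w ← 1.628887 + (0.13/2)·(-0.518337 + (-0.479146)) = 1.564050
x=0.260000, w=1.564050:
  k1 = f(0.260000, 1.564050) = -0.481694
  k2 = f(0.390000, 1.501430) = -0.465532
  w ← 1.564050 + (0.13/2)·(-0.481694 + (-0.465532)) = 1.502481
w(0.39) ≈ 1.5025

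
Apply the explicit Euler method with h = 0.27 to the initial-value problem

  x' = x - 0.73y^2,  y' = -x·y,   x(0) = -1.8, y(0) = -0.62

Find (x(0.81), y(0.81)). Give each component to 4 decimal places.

-4.4705, -2.7989

Euler on (x,y): x_{n+1} = x_n + h·x', y_{n+1} = y_n + h·y'.
0.000000: (-1.800000, -0.620000); f=(-2.080612, -1.116000) → (-2.361765, -0.921320)
0.270000: (-2.361765, -0.921320); f=(-2.981412, -2.175942) → (-3.166746, -1.508824)
0.540000: (-3.166746, -1.508824); f=(-4.828628, -4.778064) → (-4.470476, -2.798901)
(x(0.81), y(0.81)) ≈ (-4.4705, -2.7989)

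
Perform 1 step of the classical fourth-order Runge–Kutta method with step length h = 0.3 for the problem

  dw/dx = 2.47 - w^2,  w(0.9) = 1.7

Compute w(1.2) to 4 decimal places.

1.6212

RK4: k1 = f(x_n, w_n); k2 = f(x_n + h/2, w_n + (h/2)·k1); k3 = f(x_n + h/2, w_n + (h/2)·k2); k4 = f(x_n + h, w_n + h·k3); w_{n+1} = w_n + (h/6)·(k1 + 2k2 + 2k3 + k4).
x=0.900000, w=1.700000:
  k1 = f(0.900000, 1.700000) = -0.420000
  k2 = f(1.050000, 1.637000) = -0.209769
  k3 = f(1.050000, 1.668535) = -0.314008
  k4 = f(1.200000, 1.605798) = -0.108586
  w ← 1.700000 + (0.3/6)·(k1 + 2k2 + 2k3 + k4) = 1.621193
w(1.2) ≈ 1.6212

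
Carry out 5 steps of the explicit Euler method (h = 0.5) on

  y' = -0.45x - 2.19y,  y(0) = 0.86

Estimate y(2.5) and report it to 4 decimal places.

-0.4199

Euler: y_{n+1} = y_n + h·f(x_n, y_n).
x=0.000000, y=0.860000: f=-1.883400 → y ← 0.860000 + 0.5·(-1.883400) = -0.081700
x=0.500000, y=-0.081700: f=-0.046077 → y ← -0.081700 + 0.5·(-0.046077) = -0.104739
x=1.000000, y=-0.104739: f=-0.220623 → y ← -0.104739 + 0.5·(-0.220623) = -0.215050
x=1.500000, y=-0.215050: f=-0.204041 → y ← -0.215050 + 0.5·(-0.204041) = -0.317070
x=2.000000, y=-0.317070: f=-0.205616 → y ← -0.317070 + 0.5·(-0.205616) = -0.419878
y(2.5) ≈ -0.4199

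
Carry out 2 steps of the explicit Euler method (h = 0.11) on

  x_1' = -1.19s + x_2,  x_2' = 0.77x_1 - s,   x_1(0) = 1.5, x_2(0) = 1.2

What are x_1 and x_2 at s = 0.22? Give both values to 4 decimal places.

Euler on (x_1,x_2): x_1_{n+1} = x_1_n + h·x_1', x_2_{n+1} = x_2_n + h·x_2'.
0.000000: (1.500000, 1.200000); f=(1.200000, 1.155000) → (1.632000, 1.327050)
0.110000: (1.632000, 1.327050); f=(1.196150, 1.146640) → (1.763577, 1.453180)
(x_1(0.22), x_2(0.22)) ≈ (1.7636, 1.4532)

1.7636, 1.4532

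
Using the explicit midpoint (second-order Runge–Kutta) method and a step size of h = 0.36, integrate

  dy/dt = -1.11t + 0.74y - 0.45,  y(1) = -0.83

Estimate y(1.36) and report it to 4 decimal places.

-1.7889

Midpoint: k1 = f(t_n, y_n); k2 = f(t_n + h/2, y_n + (h/2)·k1); y_{n+1} = y_n + h·k2.
t=1.000000, y=-0.830000:
  k1 = f(1.000000, -0.830000) = -2.174200
  k2 = f(1.180000, -1.221356) = -2.663603
  y ← -0.830000 + 0.36·(-2.663603) = -1.788897
y(1.36) ≈ -1.7889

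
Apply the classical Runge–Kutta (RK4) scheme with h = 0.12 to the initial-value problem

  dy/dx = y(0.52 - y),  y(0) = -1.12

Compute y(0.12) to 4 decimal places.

-1.3840

RK4: k1 = f(x_n, y_n); k2 = f(x_n + h/2, y_n + (h/2)·k1); k3 = f(x_n + h/2, y_n + (h/2)·k2); k4 = f(x_n + h, y_n + h·k3); y_{n+1} = y_n + (h/6)·(k1 + 2k2 + 2k3 + k4).
x=0.000000, y=-1.120000:
  k1 = f(0.000000, -1.120000) = -1.836800
  k2 = f(0.060000, -1.230208) = -2.153120
  k3 = f(0.060000, -1.249187) = -2.210046
  k4 = f(0.120000, -1.385206) = -2.639101
  y ← -1.120000 + (0.12/6)·(k1 + 2k2 + 2k3 + k4) = -1.384045
y(0.12) ≈ -1.3840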